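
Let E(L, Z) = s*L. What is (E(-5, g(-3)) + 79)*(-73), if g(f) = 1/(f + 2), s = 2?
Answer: -5037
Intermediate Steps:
g(f) = 1/(2 + f)
E(L, Z) = 2*L
(E(-5, g(-3)) + 79)*(-73) = (2*(-5) + 79)*(-73) = (-10 + 79)*(-73) = 69*(-73) = -5037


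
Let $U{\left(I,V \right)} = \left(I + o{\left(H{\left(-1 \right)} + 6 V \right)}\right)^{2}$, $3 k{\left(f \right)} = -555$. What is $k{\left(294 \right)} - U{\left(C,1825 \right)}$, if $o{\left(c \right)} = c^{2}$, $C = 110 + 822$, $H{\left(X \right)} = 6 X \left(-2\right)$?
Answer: $-14439957920973561$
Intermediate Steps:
$k{\left(f \right)} = -185$ ($k{\left(f \right)} = \frac{1}{3} \left(-555\right) = -185$)
$H{\left(X \right)} = - 12 X$
$C = 932$
$U{\left(I,V \right)} = \left(I + \left(12 + 6 V\right)^{2}\right)^{2}$ ($U{\left(I,V \right)} = \left(I + \left(\left(-12\right) \left(-1\right) + 6 V\right)^{2}\right)^{2} = \left(I + \left(12 + 6 V\right)^{2}\right)^{2}$)
$k{\left(294 \right)} - U{\left(C,1825 \right)} = -185 - \left(932 + 36 \left(2 + 1825\right)^{2}\right)^{2} = -185 - \left(932 + 36 \cdot 1827^{2}\right)^{2} = -185 - \left(932 + 36 \cdot 3337929\right)^{2} = -185 - \left(932 + 120165444\right)^{2} = -185 - 120166376^{2} = -185 - 14439957920973376 = -14439957920973561$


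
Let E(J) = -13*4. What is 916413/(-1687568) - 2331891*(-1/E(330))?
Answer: -983818071141/21938384 ≈ -44845.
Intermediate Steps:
E(J) = -52
916413/(-1687568) - 2331891*(-1/E(330)) = 916413/(-1687568) - 2331891/((-1*(-52))) = 916413*(-1/1687568) - 2331891/52 = -916413/1687568 - 2331891*1/52 = -916413/1687568 - 2331891/52 = -983818071141/21938384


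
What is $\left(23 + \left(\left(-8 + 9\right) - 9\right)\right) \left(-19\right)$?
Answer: $-285$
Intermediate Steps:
$\left(23 + \left(\left(-8 + 9\right) - 9\right)\right) \left(-19\right) = \left(23 + \left(1 - 9\right)\right) \left(-19\right) = \left(23 - 8\right) \left(-19\right) = 15 \left(-19\right) = -285$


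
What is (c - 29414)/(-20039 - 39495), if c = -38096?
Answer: 33755/29767 ≈ 1.1340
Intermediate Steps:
(c - 29414)/(-20039 - 39495) = (-38096 - 29414)/(-20039 - 39495) = -67510/(-59534) = -67510*(-1/59534) = 33755/29767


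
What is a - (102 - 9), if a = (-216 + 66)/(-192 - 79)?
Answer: -25053/271 ≈ -92.447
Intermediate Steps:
a = 150/271 (a = -150/(-271) = -150*(-1/271) = 150/271 ≈ 0.55351)
a - (102 - 9) = 150/271 - (102 - 9) = 150/271 - 1*93 = 150/271 - 93 = -25053/271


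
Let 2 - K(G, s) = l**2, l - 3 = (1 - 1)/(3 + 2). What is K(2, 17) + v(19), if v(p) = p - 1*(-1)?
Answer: 13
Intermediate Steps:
l = 3 (l = 3 + (1 - 1)/(3 + 2) = 3 + 0/5 = 3 + 0*(1/5) = 3 + 0 = 3)
K(G, s) = -7 (K(G, s) = 2 - 1*3**2 = 2 - 1*9 = 2 - 9 = -7)
v(p) = 1 + p (v(p) = p + 1 = 1 + p)
K(2, 17) + v(19) = -7 + (1 + 19) = -7 + 20 = 13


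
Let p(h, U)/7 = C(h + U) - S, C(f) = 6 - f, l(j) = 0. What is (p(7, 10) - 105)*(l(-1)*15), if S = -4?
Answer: 0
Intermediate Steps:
p(h, U) = 70 - 7*U - 7*h (p(h, U) = 7*((6 - (h + U)) - 1*(-4)) = 7*((6 - (U + h)) + 4) = 7*((6 + (-U - h)) + 4) = 7*((6 - U - h) + 4) = 7*(10 - U - h) = 70 - 7*U - 7*h)
(p(7, 10) - 105)*(l(-1)*15) = ((70 - 7*10 - 7*7) - 105)*(0*15) = ((70 - 70 - 49) - 105)*0 = (-49 - 105)*0 = -154*0 = 0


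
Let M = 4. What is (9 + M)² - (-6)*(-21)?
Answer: 43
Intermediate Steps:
(9 + M)² - (-6)*(-21) = (9 + 4)² - (-6)*(-21) = 13² - 1*126 = 169 - 126 = 43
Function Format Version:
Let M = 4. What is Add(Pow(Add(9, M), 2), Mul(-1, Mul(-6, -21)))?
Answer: 43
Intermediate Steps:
Add(Pow(Add(9, M), 2), Mul(-1, Mul(-6, -21))) = Add(Pow(Add(9, 4), 2), Mul(-1, Mul(-6, -21))) = Add(Pow(13, 2), Mul(-1, 126)) = Add(169, -126) = 43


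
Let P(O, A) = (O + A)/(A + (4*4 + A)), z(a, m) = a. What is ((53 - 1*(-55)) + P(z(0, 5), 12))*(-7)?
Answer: -7581/10 ≈ -758.10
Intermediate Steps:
P(O, A) = (A + O)/(16 + 2*A) (P(O, A) = (A + O)/(A + (16 + A)) = (A + O)/(16 + 2*A))
((53 - 1*(-55)) + P(z(0, 5), 12))*(-7) = ((53 - 1*(-55)) + (12 + 0)/(2*(8 + 12)))*(-7) = ((53 + 55) + (½)*12/20)*(-7) = (108 + (½)*(1/20)*12)*(-7) = (108 + 3/10)*(-7) = (1083/10)*(-7) = -7581/10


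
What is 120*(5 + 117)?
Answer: 14640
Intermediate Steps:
120*(5 + 117) = 120*122 = 14640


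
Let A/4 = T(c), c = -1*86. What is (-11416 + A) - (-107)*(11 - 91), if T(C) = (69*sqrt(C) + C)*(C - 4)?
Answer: 10984 - 24840*I*sqrt(86) ≈ 10984.0 - 2.3036e+5*I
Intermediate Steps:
c = -86
T(C) = (-4 + C)*(C + 69*sqrt(C)) (T(C) = (C + 69*sqrt(C))*(-4 + C) = (-4 + C)*(C + 69*sqrt(C)))
A = 30960 - 24840*I*sqrt(86) (A = 4*((-86)**2 - 276*I*sqrt(86) - 4*(-86) + 69*(-86)**(3/2)) = 4*(7396 - 276*I*sqrt(86) + 344 + 69*(-86*I*sqrt(86))) = 4*(7396 - 276*I*sqrt(86) + 344 - 5934*I*sqrt(86)) = 4*(7740 - 6210*I*sqrt(86)) = 30960 - 24840*I*sqrt(86) ≈ 30960.0 - 2.3036e+5*I)
(-11416 + A) - (-107)*(11 - 91) = (-11416 + (30960 - 24840*I*sqrt(86))) - (-107)*(11 - 91) = (19544 - 24840*I*sqrt(86)) - (-107)*(-80) = (19544 - 24840*I*sqrt(86)) - 1*8560 = (19544 - 24840*I*sqrt(86)) - 8560 = 10984 - 24840*I*sqrt(86)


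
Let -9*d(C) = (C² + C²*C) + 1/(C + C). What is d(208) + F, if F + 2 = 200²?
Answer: -3611792705/3744 ≈ -9.6469e+5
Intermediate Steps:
d(C) = -C²/9 - C³/9 - 1/(18*C) (d(C) = -((C² + C²*C) + 1/(C + C))/9 = -((C² + C³) + 1/(2*C))/9 = -(C² + C³ + 1/(2*C))/9 = -C²/9 - C³/9 - 1/(18*C))
F = 39998 (F = -2 + 200² = -2 + 40000 = 39998)
d(208) + F = (1/18)*(-1 + 2*208³*(-1 - 1*208))/208 + 39998 = (1/18)*(1/208)*(-1 + 2*8998912*(-1 - 208)) + 39998 = (1/18)*(1/208)*(-1 + 2*8998912*(-209)) + 39998 = (1/18)*(1/208)*(-1 - 3761545216) + 39998 = (1/18)*(1/208)*(-3761545217) + 39998 = -3761545217/3744 + 39998 = -3611792705/3744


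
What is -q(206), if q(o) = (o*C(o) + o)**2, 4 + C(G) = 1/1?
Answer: -169744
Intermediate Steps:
C(G) = -3 (C(G) = -4 + 1/1 = -4 + 1 = -3)
q(o) = 4*o**2 (q(o) = (o*(-3) + o)**2 = (-3*o + o)**2 = (-2*o)**2 = 4*o**2)
-q(206) = -4*206**2 = -4*42436 = -1*169744 = -169744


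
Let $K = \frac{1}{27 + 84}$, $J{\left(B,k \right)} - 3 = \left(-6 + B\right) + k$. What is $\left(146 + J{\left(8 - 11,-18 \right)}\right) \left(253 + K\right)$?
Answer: $\frac{3426248}{111} \approx 30867.0$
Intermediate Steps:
$J{\left(B,k \right)} = -3 + B + k$ ($J{\left(B,k \right)} = 3 + \left(\left(-6 + B\right) + k\right) = 3 + \left(-6 + B + k\right) = -3 + B + k$)
$K = \frac{1}{111} \approx 0.009009$
$\left(146 + J{\left(8 - 11,-18 \right)}\right) \left(253 + K\right) = \left(146 - 24\right) \left(253 + \frac{1}{111}\right) = \left(146 - 24\right) \frac{28084}{111} = 122 \cdot \frac{28084}{111} = \frac{3426248}{111}$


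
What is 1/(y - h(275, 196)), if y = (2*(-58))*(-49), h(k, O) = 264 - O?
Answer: 1/5616 ≈ 0.00017806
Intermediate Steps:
y = 5684 (y = -116*(-49) = 5684)
1/(y - h(275, 196)) = 1/(5684 - (264 - 1*196)) = 1/(5684 - (264 - 196)) = 1/(5684 - 1*68) = 1/(5684 - 68) = 1/5616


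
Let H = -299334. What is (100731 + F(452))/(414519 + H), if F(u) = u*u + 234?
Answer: 305269/115185 ≈ 2.6502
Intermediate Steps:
F(u) = 234 + u**2 (F(u) = u**2 + 234 = 234 + u**2)
(100731 + F(452))/(414519 + H) = (100731 + (234 + 452**2))/(414519 - 299334) = (100731 + (234 + 204304))/115185 = (100731 + 204538)*(1/115185) = 305269*(1/115185) = 305269/115185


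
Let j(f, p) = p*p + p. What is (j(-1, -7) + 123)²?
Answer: 27225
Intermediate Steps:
j(f, p) = p + p² (j(f, p) = p² + p = p + p²)
(j(-1, -7) + 123)² = (-7*(1 - 7) + 123)² = (-7*(-6) + 123)² = (42 + 123)² = 165² = 27225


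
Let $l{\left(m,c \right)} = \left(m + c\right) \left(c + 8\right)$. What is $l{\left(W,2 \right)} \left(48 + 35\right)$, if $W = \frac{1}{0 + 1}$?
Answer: $2490$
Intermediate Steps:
$W = 1$ ($W = 1^{-1} = 1$)
$l{\left(m,c \right)} = \left(8 + c\right) \left(c + m\right)$ ($l{\left(m,c \right)} = \left(c + m\right) \left(8 + c\right) = \left(8 + c\right) \left(c + m\right)$)
$l{\left(W,2 \right)} \left(48 + 35\right) = \left(2^{2} + 8 \cdot 2 + 8 \cdot 1 + 2 \cdot 1\right) \left(48 + 35\right) = \left(4 + 16 + 8 + 2\right) 83 = 30 \cdot 83 = 2490$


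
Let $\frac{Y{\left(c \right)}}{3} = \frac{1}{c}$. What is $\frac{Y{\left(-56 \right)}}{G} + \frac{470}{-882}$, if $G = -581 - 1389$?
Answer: $- \frac{3703411}{6950160} \approx -0.53285$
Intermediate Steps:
$G = -1970$
$Y{\left(c \right)} = \frac{3}{c}$
$\frac{Y{\left(-56 \right)}}{G} + \frac{470}{-882} = \frac{3 \frac{1}{-56}}{-1970} + \frac{470}{-882} = 3 \left(- \frac{1}{56}\right) \left(- \frac{1}{1970}\right) + 470 \left(- \frac{1}{882}\right) = \left(- \frac{3}{56}\right) \left(- \frac{1}{1970}\right) - \frac{235}{441} = \frac{3}{110320} - \frac{235}{441} = - \frac{3703411}{6950160}$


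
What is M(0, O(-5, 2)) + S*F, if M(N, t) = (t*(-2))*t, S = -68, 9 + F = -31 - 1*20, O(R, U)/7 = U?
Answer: 3688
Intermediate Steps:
O(R, U) = 7*U
F = -60 (F = -9 + (-31 - 1*20) = -9 + (-31 - 20) = -9 - 51 = -60)
M(N, t) = -2*t² (M(N, t) = (-2*t)*t = -2*t²)
M(0, O(-5, 2)) + S*F = -2*(7*2)² - 68*(-60) = -2*14² + 4080 = -2*196 + 4080 = -392 + 4080 = 3688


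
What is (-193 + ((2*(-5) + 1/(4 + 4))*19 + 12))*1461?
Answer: -4308489/8 ≈ -5.3856e+5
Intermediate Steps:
(-193 + ((2*(-5) + 1/(4 + 4))*19 + 12))*1461 = (-193 + ((-10 + 1/8)*19 + 12))*1461 = (-193 + (-79/8*19 + 12))*1461 = (-193 + (-1501/8 + 12))*1461 = (-193 - 1405/8)*1461 = -2949/8*1461 = -4308489/8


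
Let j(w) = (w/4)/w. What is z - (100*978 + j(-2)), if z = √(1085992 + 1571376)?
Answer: -391201/4 + 14*√13558 ≈ -96170.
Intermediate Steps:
j(w) = ¼ (j(w) = (w*(¼))/w = (w/4)/w = ¼)
z = 14*√13558 (z = √2657368 = 14*√13558 ≈ 1630.1)
z - (100*978 + j(-2)) = 14*√13558 - (100*978 + ¼) = 14*√13558 - (97800 + ¼) = 14*√13558 - 1*391201/4 = 14*√13558 - 391201/4 = -391201/4 + 14*√13558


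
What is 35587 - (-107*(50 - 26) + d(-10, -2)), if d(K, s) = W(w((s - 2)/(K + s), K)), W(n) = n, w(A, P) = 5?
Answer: 38150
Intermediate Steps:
d(K, s) = 5
35587 - (-107*(50 - 26) + d(-10, -2)) = 35587 - (-107*(50 - 26) + 5) = 35587 - (-107*24 + 5) = 35587 - (-2568 + 5) = 35587 - 1*(-2563) = 35587 + 2563 = 38150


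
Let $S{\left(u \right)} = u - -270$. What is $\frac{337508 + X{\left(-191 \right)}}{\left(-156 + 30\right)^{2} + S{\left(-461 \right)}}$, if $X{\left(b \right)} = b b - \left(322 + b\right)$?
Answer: $\frac{373858}{15685} \approx 23.835$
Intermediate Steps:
$S{\left(u \right)} = 270 + u$ ($S{\left(u \right)} = u + 270 = 270 + u$)
$X{\left(b \right)} = -322 + b^{2} - b$ ($X{\left(b \right)} = b^{2} - \left(322 + b\right) = -322 + b^{2} - b$)
$\frac{337508 + X{\left(-191 \right)}}{\left(-156 + 30\right)^{2} + S{\left(-461 \right)}} = \frac{337508 - \left(131 - 36481\right)}{\left(-156 + 30\right)^{2} + \left(270 - 461\right)} = \frac{337508 + \left(-322 + 36481 + 191\right)}{\left(-126\right)^{2} - 191} = \frac{337508 + 36350}{15876 - 191} = \frac{373858}{15685}$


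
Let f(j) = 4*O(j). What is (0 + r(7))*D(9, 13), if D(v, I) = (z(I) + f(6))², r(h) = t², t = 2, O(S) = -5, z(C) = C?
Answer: 196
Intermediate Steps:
f(j) = -20 (f(j) = 4*(-5) = -20)
r(h) = 4 (r(h) = 2² = 4)
D(v, I) = (-20 + I)² (D(v, I) = (I - 20)² = (-20 + I)²)
(0 + r(7))*D(9, 13) = (0 + 4)*(-20 + 13)² = 4*(-7)² = 4*49 = 196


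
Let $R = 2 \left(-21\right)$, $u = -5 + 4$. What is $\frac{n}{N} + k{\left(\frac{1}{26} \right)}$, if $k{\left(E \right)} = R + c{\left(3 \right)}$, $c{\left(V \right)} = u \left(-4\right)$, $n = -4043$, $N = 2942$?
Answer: $- \frac{115839}{2942} \approx -39.374$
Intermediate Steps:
$u = -1$
$R = -42$
$c{\left(V \right)} = 4$ ($c{\left(V \right)} = \left(-1\right) \left(-4\right) = 4$)
$k{\left(E \right)} = -38$ ($k{\left(E \right)} = -42 + 4 = -38$)
$\frac{n}{N} + k{\left(\frac{1}{26} \right)} = - \frac{4043}{2942} - 38 = - \frac{115839}{2942}$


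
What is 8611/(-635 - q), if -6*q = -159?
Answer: -17222/1323 ≈ -13.017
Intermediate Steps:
q = 53/2 (q = -⅙*(-159) = 53/2 ≈ 26.500)
8611/(-635 - q) = 8611/(-635 - 1*53/2) = 8611/(-635 - 53/2) = 8611/(-1323/2) = 8611*(-2/1323) = -17222/1323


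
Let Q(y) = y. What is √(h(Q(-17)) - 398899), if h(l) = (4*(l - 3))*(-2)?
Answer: I*√398739 ≈ 631.46*I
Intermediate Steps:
h(l) = 24 - 8*l (h(l) = (4*(-3 + l))*(-2) = (-12 + 4*l)*(-2) = 24 - 8*l)
√(h(Q(-17)) - 398899) = √((24 - 8*(-17)) - 398899) = √((24 + 136) - 398899) = √(160 - 398899) = √(-398739) = I*√398739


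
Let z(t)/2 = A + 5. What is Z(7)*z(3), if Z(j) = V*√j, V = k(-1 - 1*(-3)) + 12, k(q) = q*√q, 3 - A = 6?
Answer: 8*√7*(6 + √2) ≈ 156.93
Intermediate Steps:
A = -3 (A = 3 - 1*6 = 3 - 6 = -3)
z(t) = 4 (z(t) = 2*(-3 + 5) = 2*2 = 4)
k(q) = q^(3/2)
V = 12 + 2*√2 (V = (-1 - 1*(-3))^(3/2) + 12 = (-1 + 3)^(3/2) + 12 = 2^(3/2) + 12 = 2*√2 + 12 = 12 + 2*√2 ≈ 14.828)
Z(j) = √j*(12 + 2*√2) (Z(j) = (12 + 2*√2)*√j = √j*(12 + 2*√2))
Z(7)*z(3) = (2*√7*(6 + √2))*4 = 8*√7*(6 + √2)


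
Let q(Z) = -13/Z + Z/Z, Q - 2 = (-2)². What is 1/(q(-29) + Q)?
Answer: 29/216 ≈ 0.13426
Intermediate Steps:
Q = 6 (Q = 2 + (-2)² = 2 + 4 = 6)
q(Z) = 1 - 13/Z (q(Z) = -13/Z + 1 = 1 - 13/Z)
1/(q(-29) + Q) = 1/((-13 - 29)/(-29) + 6) = 1/(-1/29*(-42) + 6) = 1/(42/29 + 6) = 1/(216/29) = 29/216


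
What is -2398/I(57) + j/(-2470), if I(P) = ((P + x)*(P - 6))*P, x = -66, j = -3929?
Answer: 5721973/3401190 ≈ 1.6823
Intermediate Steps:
I(P) = P*(-66 + P)*(-6 + P) (I(P) = ((P - 66)*(P - 6))*P = ((-66 + P)*(-6 + P))*P = P*(-66 + P)*(-6 + P))
-2398/I(57) + j/(-2470) = -2398*1/(57*(396 + 57² - 72*57)) - 3929/(-2470) = -2398*1/(57*(396 + 3249 - 4104)) - 3929*(-1/2470) = -2398/(57*(-459)) + 3929/2470 = -2398/(-26163) + 3929/2470 = -2398*(-1/26163) + 3929/2470 = 2398/26163 + 3929/2470 = 5721973/3401190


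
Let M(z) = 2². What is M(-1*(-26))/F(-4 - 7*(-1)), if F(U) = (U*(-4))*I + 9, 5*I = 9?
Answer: -20/63 ≈ -0.31746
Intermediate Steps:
I = 9/5 (I = (⅕)*9 = 9/5 ≈ 1.8000)
M(z) = 4
F(U) = 9 - 36*U/5 (F(U) = (U*(-4))*(9/5) + 9 = -4*U*(9/5) + 9 = -36*U/5 + 9 = 9 - 36*U/5)
M(-1*(-26))/F(-4 - 7*(-1)) = 4/(9 - 36*(-4 - 7*(-1))/5) = 4/(9 - 36*(-4 + 7)/5) = 4/(9 - 36/5*3) = 4/(9 - 108/5) = 4/(-63/5) = 4*(-5/63) = -20/63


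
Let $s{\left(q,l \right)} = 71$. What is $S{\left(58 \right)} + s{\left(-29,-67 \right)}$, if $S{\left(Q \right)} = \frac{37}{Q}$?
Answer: $\frac{4155}{58} \approx 71.638$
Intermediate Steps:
$S{\left(58 \right)} + s{\left(-29,-67 \right)} = \frac{37}{58} + 71 = \frac{4155}{58}$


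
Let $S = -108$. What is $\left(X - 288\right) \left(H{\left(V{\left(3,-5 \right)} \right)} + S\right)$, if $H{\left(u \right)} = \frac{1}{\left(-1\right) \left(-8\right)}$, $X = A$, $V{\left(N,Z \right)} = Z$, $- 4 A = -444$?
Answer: $\frac{152751}{8} \approx 19094.0$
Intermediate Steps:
$A = 111$ ($A = \left(- \frac{1}{4}\right) \left(-444\right) = 111$)
$X = 111$
$H{\left(u \right)} = \frac{1}{8}$
$\left(X - 288\right) \left(H{\left(V{\left(3,-5 \right)} \right)} + S\right) = \left(111 - 288\right) \left(\frac{1}{8} - 108\right) = \left(-177\right) \left(- \frac{863}{8}\right) = \frac{152751}{8}$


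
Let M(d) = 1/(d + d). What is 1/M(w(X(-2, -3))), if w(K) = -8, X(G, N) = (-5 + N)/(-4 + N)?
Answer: -16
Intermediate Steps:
X(G, N) = (-5 + N)/(-4 + N)
M(d) = 1/(2*d)
1/M(w(X(-2, -3))) = 1/((½)/(-8)) = 1/((½)*(-⅛)) = 1/(-1/16) = -16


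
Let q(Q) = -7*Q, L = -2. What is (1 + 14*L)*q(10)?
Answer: 1890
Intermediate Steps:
(1 + 14*L)*q(10) = (1 + 14*(-2))*(-7*10) = (1 - 28)*(-70) = -27*(-70) = 1890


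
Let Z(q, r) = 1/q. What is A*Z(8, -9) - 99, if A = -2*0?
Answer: -99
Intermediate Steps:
Z(q, r) = 1/q
A = 0
A*Z(8, -9) - 99 = 0/8 - 99 = 0*(⅛) - 99 = 0 - 99 = -99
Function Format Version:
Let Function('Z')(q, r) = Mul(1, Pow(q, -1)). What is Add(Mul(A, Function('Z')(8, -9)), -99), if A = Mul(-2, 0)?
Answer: -99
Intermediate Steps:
Function('Z')(q, r) = Pow(q, -1)
A = 0
Add(Mul(A, Function('Z')(8, -9)), -99) = Add(Mul(0, Pow(8, -1)), -99) = Add(Mul(0, Rational(1, 8)), -99) = Add(0, -99) = -99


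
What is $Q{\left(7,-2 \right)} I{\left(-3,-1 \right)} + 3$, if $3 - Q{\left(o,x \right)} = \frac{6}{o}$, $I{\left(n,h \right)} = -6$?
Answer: $- \frac{69}{7} \approx -9.8571$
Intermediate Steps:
$Q{\left(o,x \right)} = 3 - \frac{6}{o}$
$Q{\left(7,-2 \right)} I{\left(-3,-1 \right)} + 3 = \left(3 - \frac{6}{7}\right) \left(-6\right) + 3 = \frac{15}{7} \left(-6\right) + 3 = - \frac{90}{7} + 3 = - \frac{69}{7}$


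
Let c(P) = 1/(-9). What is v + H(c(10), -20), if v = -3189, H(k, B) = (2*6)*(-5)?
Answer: -3249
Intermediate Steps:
c(P) = -⅑
H(k, B) = -60 (H(k, B) = 12*(-5) = -60)
v + H(c(10), -20) = -3189 - 60 = -3249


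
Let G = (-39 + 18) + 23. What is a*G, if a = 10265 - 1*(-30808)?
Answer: 82146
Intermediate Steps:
G = 2 (G = -21 + 23 = 2)
a = 41073 (a = 10265 + 30808 = 41073)
a*G = 41073*2 = 82146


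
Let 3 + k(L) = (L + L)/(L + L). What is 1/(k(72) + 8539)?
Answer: 1/8537 ≈ 0.00011714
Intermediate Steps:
k(L) = -2 (k(L) = -3 + (L + L)/(L + L) = -3 + (2*L)/((2*L)) = -3 + (2*L)*(1/(2*L)) = -3 + 1 = -2)
1/(k(72) + 8539) = 1/(-2 + 8539) = 1/8537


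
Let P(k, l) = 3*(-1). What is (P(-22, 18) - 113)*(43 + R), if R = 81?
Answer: -14384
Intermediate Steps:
P(k, l) = -3
(P(-22, 18) - 113)*(43 + R) = (-3 - 113)*(43 + 81) = -116*124 = -14384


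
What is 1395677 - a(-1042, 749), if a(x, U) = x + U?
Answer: 1395970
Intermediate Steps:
a(x, U) = U + x
1395677 - a(-1042, 749) = 1395677 - (749 - 1042) = 1395677 - 1*(-293) = 1395677 + 293 = 1395970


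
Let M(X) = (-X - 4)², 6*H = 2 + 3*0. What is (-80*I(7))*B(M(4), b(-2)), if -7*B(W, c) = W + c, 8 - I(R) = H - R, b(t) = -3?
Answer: 214720/21 ≈ 10225.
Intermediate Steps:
H = ⅓ (H = (2 + 3*0)/6 = (2 + 0)/6 = (⅙)*2 = ⅓ ≈ 0.33333)
M(X) = (-4 - X)²
I(R) = 23/3 + R (I(R) = 8 - (⅓ - R) = 8 + (-⅓ + R) = 23/3 + R)
B(W, c) = -W/7 - c/7 (B(W, c) = -(W + c)/7 = -W/7 - c/7)
(-80*I(7))*B(M(4), b(-2)) = (-80*(23/3 + 7))*(-(4 + 4)²/7 - ⅐*(-3)) = (-80*44/3)*(-⅐*8² + 3/7) = -3520*(-⅐*64 + 3/7)/3 = -3520*(-64/7 + 3/7)/3 = -3520/3*(-61/7) = 214720/21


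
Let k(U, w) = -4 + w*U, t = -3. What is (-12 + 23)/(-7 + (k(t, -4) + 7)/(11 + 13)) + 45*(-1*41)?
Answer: -94183/51 ≈ -1846.7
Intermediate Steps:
k(U, w) = -4 + U*w
(-12 + 23)/(-7 + (k(t, -4) + 7)/(11 + 13)) + 45*(-1*41) = (-12 + 23)/(-7 + ((-4 - 3*(-4)) + 7)/(11 + 13)) + 45*(-1*41) = 11/(-7 + ((-4 + 12) + 7)/24) + 45*(-41) = 11/(-7 + (8 + 7)*(1/24)) - 1845 = 11/(-7 + 15*(1/24)) - 1845 = 11/(-7 + 5/8) - 1845 = 11/(-51/8) - 1845 = 11*(-8/51) - 1845 = -88/51 - 1845 = -94183/51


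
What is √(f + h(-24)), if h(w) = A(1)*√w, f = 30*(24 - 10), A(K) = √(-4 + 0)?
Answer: 2*√(105 - √6) ≈ 20.253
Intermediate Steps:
A(K) = 2*I (A(K) = √(-4) = 2*I)
f = 420 (f = 30*14 = 420)
h(w) = 2*I*√w (h(w) = (2*I)*√w = 2*I*√w)
√(f + h(-24)) = √(420 + 2*I*√(-24)) = √(420 + 2*I*(2*I*√6)) = √(420 - 4*√6)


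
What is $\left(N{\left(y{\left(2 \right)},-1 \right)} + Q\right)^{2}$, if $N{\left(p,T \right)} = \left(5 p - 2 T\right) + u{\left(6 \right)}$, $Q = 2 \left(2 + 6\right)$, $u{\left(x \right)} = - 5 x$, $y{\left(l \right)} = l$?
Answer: $4$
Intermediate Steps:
$Q = 16$ ($Q = 2 \cdot 8 = 16$)
$N{\left(p,T \right)} = -30 - 2 T + 5 p$ ($N{\left(p,T \right)} = \left(5 p - 2 T\right) - 30 = \left(- 2 T + 5 p\right) - 30 = -30 - 2 T + 5 p$)
$\left(N{\left(y{\left(2 \right)},-1 \right)} + Q\right)^{2} = \left(\left(-30 - -2 + 5 \cdot 2\right) + 16\right)^{2} = \left(\left(-30 + 2 + 10\right) + 16\right)^{2} = \left(-18 + 16\right)^{2} = \left(-2\right)^{2} = 4$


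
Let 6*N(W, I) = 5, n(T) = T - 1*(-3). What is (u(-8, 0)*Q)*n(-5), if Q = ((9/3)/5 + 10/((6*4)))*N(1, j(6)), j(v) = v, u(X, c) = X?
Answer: 122/9 ≈ 13.556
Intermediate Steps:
n(T) = 3 + T (n(T) = T + 3 = 3 + T)
N(W, I) = ⅚ (N(W, I) = (⅙)*5 = ⅚)
Q = 61/72 (Q = ((9/3)/5 + 10/((6*4)))*(⅚) = ((9*(⅓))*(⅕) + 10/24)*(⅚) = (3*(⅕) + 10*(1/24))*(⅚) = (⅗ + 5/12)*(⅚) = (61/60)*(⅚) = 61/72 ≈ 0.84722)
(u(-8, 0)*Q)*n(-5) = (-8*61/72)*(3 - 5) = -61/9*(-2) = 122/9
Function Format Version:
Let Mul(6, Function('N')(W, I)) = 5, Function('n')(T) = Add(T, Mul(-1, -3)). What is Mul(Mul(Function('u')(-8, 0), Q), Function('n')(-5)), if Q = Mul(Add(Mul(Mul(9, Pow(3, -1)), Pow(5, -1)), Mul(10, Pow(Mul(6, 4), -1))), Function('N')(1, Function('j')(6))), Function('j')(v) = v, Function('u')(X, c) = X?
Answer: Rational(122, 9) ≈ 13.556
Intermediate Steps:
Function('n')(T) = Add(3, T) (Function('n')(T) = Add(T, 3) = Add(3, T))
Function('N')(W, I) = Rational(5, 6) (Function('N')(W, I) = Mul(Rational(1, 6), 5) = Rational(5, 6))
Q = Rational(61, 72) (Q = Mul(Add(Mul(Mul(9, Pow(3, -1)), Pow(5, -1)), Mul(10, Pow(Mul(6, 4), -1))), Rational(5, 6)) = Mul(Add(Mul(Mul(9, Rational(1, 3)), Rational(1, 5)), Mul(10, Pow(24, -1))), Rational(5, 6)) = Mul(Add(Mul(3, Rational(1, 5)), Mul(10, Rational(1, 24))), Rational(5, 6)) = Mul(Add(Rational(3, 5), Rational(5, 12)), Rational(5, 6)) = Mul(Rational(61, 60), Rational(5, 6)) = Rational(61, 72) ≈ 0.84722)
Mul(Mul(Function('u')(-8, 0), Q), Function('n')(-5)) = Mul(Mul(-8, Rational(61, 72)), Add(3, -5)) = Mul(Rational(-61, 9), -2) = Rational(122, 9)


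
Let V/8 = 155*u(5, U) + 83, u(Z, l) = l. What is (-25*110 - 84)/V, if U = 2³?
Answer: -1417/5292 ≈ -0.26776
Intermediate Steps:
U = 8
V = 10584 (V = 8*(155*8 + 83) = 8*(1240 + 83) = 8*1323 = 10584)
(-25*110 - 84)/V = (-25*110 - 84)/10584 = (-2750 - 84)*(1/10584) = -2834*1/10584 = -1417/5292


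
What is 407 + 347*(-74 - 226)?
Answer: -103693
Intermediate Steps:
407 + 347*(-74 - 226) = 407 + 347*(-300) = 407 - 104100 = -103693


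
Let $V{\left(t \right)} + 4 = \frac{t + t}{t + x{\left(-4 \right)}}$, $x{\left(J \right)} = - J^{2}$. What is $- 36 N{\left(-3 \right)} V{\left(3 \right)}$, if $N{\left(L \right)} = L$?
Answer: $- \frac{6264}{13} \approx -481.85$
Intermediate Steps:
$V{\left(t \right)} = -4 + \frac{2 t}{-16 + t}$ ($V{\left(t \right)} = -4 + \frac{t + t}{t - \left(-4\right)^{2}} = -4 + \frac{2 t}{t - 16} = -4 + \frac{2 t}{-16 + t}$)
$- 36 N{\left(-3 \right)} V{\left(3 \right)} = \left(-36\right) \left(-3\right) \frac{2 \left(32 - 3\right)}{-16 + 3} = 108 \frac{2 \left(32 - 3\right)}{-13} = 108 \cdot 2 \left(- \frac{1}{13}\right) 29 = 108 \left(- \frac{58}{13}\right) = - \frac{6264}{13}$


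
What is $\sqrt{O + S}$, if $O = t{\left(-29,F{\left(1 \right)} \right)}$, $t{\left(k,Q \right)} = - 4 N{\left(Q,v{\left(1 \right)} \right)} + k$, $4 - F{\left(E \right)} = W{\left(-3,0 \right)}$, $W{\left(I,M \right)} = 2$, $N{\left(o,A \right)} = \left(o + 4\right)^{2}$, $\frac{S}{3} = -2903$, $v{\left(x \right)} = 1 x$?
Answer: $i \sqrt{8882} \approx 94.244 i$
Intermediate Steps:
$v{\left(x \right)} = x$
$S = -8709$ ($S = 3 \left(-2903\right) = -8709$)
$N{\left(o,A \right)} = \left(4 + o\right)^{2}$
$F{\left(E \right)} = 2$ ($F{\left(E \right)} = 4 - 2 = 2$)
$t{\left(k,Q \right)} = k - 4 \left(4 + Q\right)^{2}$ ($t{\left(k,Q \right)} = - 4 \left(4 + Q\right)^{2} + k = k - 4 \left(4 + Q\right)^{2}$)
$O = -173$ ($O = -29 - 4 \left(4 + 2\right)^{2} = -29 - 4 \cdot 6^{2} = -29 - 144 = -173$)
$\sqrt{O + S} = \sqrt{-173 - 8709} = \sqrt{-8882} = i \sqrt{8882}$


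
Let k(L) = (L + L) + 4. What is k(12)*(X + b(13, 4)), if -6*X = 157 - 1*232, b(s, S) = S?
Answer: 462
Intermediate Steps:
k(L) = 4 + 2*L (k(L) = 2*L + 4 = 4 + 2*L)
X = 25/2 (X = -(157 - 1*232)/6 = -(157 - 232)/6 = -⅙*(-75) = 25/2 ≈ 12.500)
k(12)*(X + b(13, 4)) = (4 + 2*12)*(25/2 + 4) = (4 + 24)*(33/2) = 28*(33/2) = 462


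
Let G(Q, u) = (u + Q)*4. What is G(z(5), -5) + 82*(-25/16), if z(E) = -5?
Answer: -1345/8 ≈ -168.13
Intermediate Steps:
G(Q, u) = 4*Q + 4*u (G(Q, u) = (Q + u)*4 = 4*Q + 4*u)
G(z(5), -5) + 82*(-25/16) = (4*(-5) + 4*(-5)) + 82*(-25/16) = (-20 - 20) + 82*(-25*1/16) = -40 + 82*(-25/16) = -40 - 1025/8 = -1345/8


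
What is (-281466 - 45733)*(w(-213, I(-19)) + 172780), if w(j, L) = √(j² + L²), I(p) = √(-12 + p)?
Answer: -56533443220 - 327199*√45338 ≈ -5.6603e+10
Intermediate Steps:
w(j, L) = √(L² + j²)
(-281466 - 45733)*(w(-213, I(-19)) + 172780) = (-281466 - 45733)*(√((√(-12 - 19))² + (-213)²) + 172780) = -327199*(√((√(-31))² + 45369) + 172780) = -327199*(√((I*√31)² + 45369) + 172780) = -327199*(√(-31 + 45369) + 172780) = -327199*(√45338 + 172780) = -327199*(172780 + √45338) = -56533443220 - 327199*√45338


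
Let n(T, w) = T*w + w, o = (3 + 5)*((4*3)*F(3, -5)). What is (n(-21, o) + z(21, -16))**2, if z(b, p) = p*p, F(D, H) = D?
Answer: 30294016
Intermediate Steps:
z(b, p) = p**2
o = 288 (o = (3 + 5)*((4*3)*3) = 8*(12*3) = 8*36 = 288)
n(T, w) = w + T*w
(n(-21, o) + z(21, -16))**2 = (288*(1 - 21) + (-16)**2)**2 = (288*(-20) + 256)**2 = (-5760 + 256)**2 = (-5504)**2 = 30294016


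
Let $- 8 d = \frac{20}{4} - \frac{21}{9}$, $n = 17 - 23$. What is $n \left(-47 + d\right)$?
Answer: $284$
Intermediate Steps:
$n = -6$
$d = - \frac{1}{3}$ ($d = - \frac{\frac{20}{4} - \frac{21}{9}}{8} = - \frac{20 \cdot \frac{1}{4} - \frac{7}{3}}{8} = - \frac{5 - \frac{7}{3}}{8} = \left(- \frac{1}{8}\right) \frac{8}{3} = - \frac{1}{3} \approx -0.33333$)
$n \left(-47 + d\right) = - 6 \left(-47 - \frac{1}{3}\right) = \left(-6\right) \left(- \frac{142}{3}\right) = 284$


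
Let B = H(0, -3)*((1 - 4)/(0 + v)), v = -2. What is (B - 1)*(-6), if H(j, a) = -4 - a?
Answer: 15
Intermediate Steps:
B = -3/2 (B = (-4 - 1*(-3))*((1 - 4)/(0 - 2)) = (-4 + 3)*(-3/(-2)) = -(-3)*(-1)/2 = -1*3/2 = -3/2 ≈ -1.5000)
(B - 1)*(-6) = (-3/2 - 1)*(-6) = -5/2*(-6) = 15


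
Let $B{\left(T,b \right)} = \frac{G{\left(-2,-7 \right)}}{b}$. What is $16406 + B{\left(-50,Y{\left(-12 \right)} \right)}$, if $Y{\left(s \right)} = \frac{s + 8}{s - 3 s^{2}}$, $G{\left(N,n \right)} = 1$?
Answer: $16517$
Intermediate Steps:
$Y{\left(s \right)} = \frac{8 + s}{s - 3 s^{2}}$
$B{\left(T,b \right)} = \frac{1}{b}$ ($B{\left(T,b \right)} = 1 \frac{1}{b} = \frac{1}{b}$)
$16406 + B{\left(-50,Y{\left(-12 \right)} \right)} = 16406 + \frac{1}{\frac{1}{-12} \frac{1}{-1 + 3 \left(-12\right)} \left(-8 - -12\right)} = 16406 + \frac{1}{\left(- \frac{1}{12}\right) \frac{1}{-1 - 36} \left(-8 + 12\right)} = 16406 + \frac{1}{\left(- \frac{1}{12}\right) \frac{1}{-37} \cdot 4} = 16406 + \frac{1}{\left(- \frac{1}{12}\right) \left(- \frac{1}{37}\right) 4} = 16406 + \frac{1}{\frac{1}{111}} = 16406 + 111 = 16517$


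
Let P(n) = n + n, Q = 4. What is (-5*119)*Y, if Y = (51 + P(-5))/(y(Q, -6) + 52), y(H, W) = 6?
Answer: -24395/58 ≈ -420.60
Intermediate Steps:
P(n) = 2*n
Y = 41/58 (Y = (51 + 2*(-5))/(6 + 52) = (51 - 10)/58 = 41*(1/58) = 41/58 ≈ 0.70690)
(-5*119)*Y = -5*119*(41/58) = -595*41/58 = -24395/58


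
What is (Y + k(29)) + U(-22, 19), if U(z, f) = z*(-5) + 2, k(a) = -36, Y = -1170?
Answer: -1094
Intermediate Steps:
U(z, f) = 2 - 5*z (U(z, f) = -5*z + 2 = 2 - 5*z)
(Y + k(29)) + U(-22, 19) = (-1170 - 36) + (2 - 5*(-22)) = -1206 + (2 + 110) = -1206 + 112 = -1094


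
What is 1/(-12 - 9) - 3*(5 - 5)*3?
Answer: -1/21 ≈ -0.047619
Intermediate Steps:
1/(-12 - 9) - 3*(5 - 5)*3 = 1/(-21) - 0*3 = -1/21 - 3*0 = -1/21 + 0 = -1/21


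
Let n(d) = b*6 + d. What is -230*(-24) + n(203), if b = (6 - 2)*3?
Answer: 5795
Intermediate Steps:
b = 12 (b = 4*3 = 12)
n(d) = 72 + d (n(d) = 12*6 + d = 72 + d)
-230*(-24) + n(203) = -230*(-24) + (72 + 203) = 5520 + 275 = 5795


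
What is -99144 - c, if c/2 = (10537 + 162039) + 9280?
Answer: -462856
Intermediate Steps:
c = 363712 (c = 2*((10537 + 162039) + 9280) = 2*(172576 + 9280) = 2*181856 = 363712)
-99144 - c = -99144 - 1*363712 = -99144 - 363712 = -462856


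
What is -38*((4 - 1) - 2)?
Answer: -38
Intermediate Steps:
-38*((4 - 1) - 2) = -38*(3 - 2) = -38*1 = -38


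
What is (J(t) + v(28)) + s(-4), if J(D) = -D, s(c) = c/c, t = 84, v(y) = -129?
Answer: -212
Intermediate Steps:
s(c) = 1
(J(t) + v(28)) + s(-4) = (-1*84 - 129) + 1 = (-84 - 129) + 1 = -213 + 1 = -212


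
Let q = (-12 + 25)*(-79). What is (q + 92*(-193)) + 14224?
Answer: -4559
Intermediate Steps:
q = -1027 (q = 13*(-79) = -1027)
(q + 92*(-193)) + 14224 = (-1027 + 92*(-193)) + 14224 = (-1027 - 17756) + 14224 = -18783 + 14224 = -4559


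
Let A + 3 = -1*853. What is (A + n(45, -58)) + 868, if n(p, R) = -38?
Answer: -26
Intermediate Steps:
A = -856 (A = -3 - 1*853 = -3 - 853 = -856)
(A + n(45, -58)) + 868 = (-856 - 38) + 868 = -894 + 868 = -26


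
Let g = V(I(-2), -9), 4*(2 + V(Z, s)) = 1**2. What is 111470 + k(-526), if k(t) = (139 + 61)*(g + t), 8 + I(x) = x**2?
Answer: 5920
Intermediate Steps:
I(x) = -8 + x**2
V(Z, s) = -7/4 (V(Z, s) = -2 + (1/4)*1**2 = -2 + (1/4)*1 = -2 + 1/4 = -7/4)
g = -7/4 ≈ -1.7500
k(t) = -350 + 200*t (k(t) = (139 + 61)*(-7/4 + t) = 200*(-7/4 + t) = -350 + 200*t)
111470 + k(-526) = 111470 + (-350 + 200*(-526)) = 111470 + (-350 - 105200) = 111470 - 105550 = 5920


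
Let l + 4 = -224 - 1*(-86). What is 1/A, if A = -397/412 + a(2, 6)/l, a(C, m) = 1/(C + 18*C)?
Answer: -138947/133914 ≈ -1.0376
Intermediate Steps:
l = -142 (l = -4 + (-224 - 1*(-86)) = -4 + (-224 + 86) = -4 - 138 = -142)
a(C, m) = 1/(19*C)
A = -133914/138947 (A = -397/412 + ((1/19)/2)/(-142) = -397*1/412 + ((1/19)*(½))*(-1/142) = -397/412 + (1/38)*(-1/142) = -397/412 - 1/5396 = -133914/138947 ≈ -0.96378)
1/A = 1/(-133914/138947) = -138947/133914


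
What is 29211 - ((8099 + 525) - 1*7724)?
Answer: 28311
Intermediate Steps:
29211 - ((8099 + 525) - 1*7724) = 29211 - (8624 - 7724) = 29211 - 1*900 = 29211 - 900 = 28311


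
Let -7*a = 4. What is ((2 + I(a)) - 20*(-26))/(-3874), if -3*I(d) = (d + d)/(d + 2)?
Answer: -3917/29055 ≈ -0.13481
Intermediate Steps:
a = -4/7 (a = -⅐*4 = -4/7 ≈ -0.57143)
I(d) = -2*d/(3*(2 + d)) (I(d) = -(d + d)/(3*(d + 2)) = -2*d/(3*(2 + d)))
((2 + I(a)) - 20*(-26))/(-3874) = ((2 - 2*(-4/7)/(6 + 3*(-4/7))) - 20*(-26))/(-3874) = ((2 - 2*(-4/7)/(6 - 12/7)) + 520)*(-1/3874) = ((2 - 2*(-4/7)/30/7) + 520)*(-1/3874) = ((2 - 2*(-4/7)*7/30) + 520)*(-1/3874) = ((2 + 4/15) + 520)*(-1/3874) = (34/15 + 520)*(-1/3874) = (7834/15)*(-1/3874) = -3917/29055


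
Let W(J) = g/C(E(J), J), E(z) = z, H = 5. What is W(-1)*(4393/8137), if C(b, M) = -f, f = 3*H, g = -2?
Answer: 8786/122055 ≈ 0.071984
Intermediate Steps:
f = 15 (f = 3*5 = 15)
C(b, M) = -15 (C(b, M) = -1*15 = -15)
W(J) = 2/15 (W(J) = -2/(-15) = -2*(-1/15) = 2/15)
W(-1)*(4393/8137) = 2*(4393/8137)/15 = 2*(4393*(1/8137))/15 = (2/15)*(4393/8137) = 8786/122055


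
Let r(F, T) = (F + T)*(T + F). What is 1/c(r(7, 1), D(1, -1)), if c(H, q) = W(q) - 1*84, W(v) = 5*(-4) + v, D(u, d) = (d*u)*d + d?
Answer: -1/104 ≈ -0.0096154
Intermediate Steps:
r(F, T) = (F + T)**2 (r(F, T) = (F + T)*(F + T) = (F + T)**2)
D(u, d) = d + u*d**2 (D(u, d) = u*d**2 + d = d + u*d**2)
W(v) = -20 + v
c(H, q) = -104 + q (c(H, q) = (-20 + q) - 1*84 = (-20 + q) - 84 = -104 + q)
1/c(r(7, 1), D(1, -1)) = 1/(-104 - (1 - 1*1)) = 1/(-104 - (1 - 1)) = 1/(-104 - 1*0) = 1/(-104 + 0) = 1/(-104) = -1/104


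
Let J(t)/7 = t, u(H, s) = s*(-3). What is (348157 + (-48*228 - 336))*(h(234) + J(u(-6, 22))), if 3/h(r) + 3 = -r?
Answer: -12295673623/79 ≈ -1.5564e+8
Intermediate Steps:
u(H, s) = -3*s
J(t) = 7*t
h(r) = 3/(-3 - r)
(348157 + (-48*228 - 336))*(h(234) + J(u(-6, 22))) = (348157 + (-48*228 - 336))*(-3/(3 + 234) + 7*(-3*22)) = (348157 + (-10944 - 336))*(-3/237 + 7*(-66)) = (348157 - 11280)*(-3*1/237 - 462) = 336877*(-1/79 - 462) = 336877*(-36499/79) = -12295673623/79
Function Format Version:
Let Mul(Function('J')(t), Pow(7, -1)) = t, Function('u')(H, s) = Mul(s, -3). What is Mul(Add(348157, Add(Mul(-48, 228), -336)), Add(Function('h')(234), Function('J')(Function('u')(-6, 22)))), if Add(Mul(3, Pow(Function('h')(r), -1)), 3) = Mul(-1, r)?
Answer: Rational(-12295673623, 79) ≈ -1.5564e+8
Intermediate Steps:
Function('u')(H, s) = Mul(-3, s)
Function('J')(t) = Mul(7, t)
Function('h')(r) = Mul(3, Pow(Add(-3, Mul(-1, r)), -1))
Mul(Add(348157, Add(Mul(-48, 228), -336)), Add(Function('h')(234), Function('J')(Function('u')(-6, 22)))) = Mul(Add(348157, Add(Mul(-48, 228), -336)), Add(Mul(-3, Pow(Add(3, 234), -1)), Mul(7, Mul(-3, 22)))) = Mul(Add(348157, Add(-10944, -336)), Add(Mul(-3, Pow(237, -1)), Mul(7, -66))) = Mul(Add(348157, -11280), Add(Mul(-3, Rational(1, 237)), -462)) = Mul(336877, Add(Rational(-1, 79), -462)) = Mul(336877, Rational(-36499, 79)) = Rational(-12295673623, 79)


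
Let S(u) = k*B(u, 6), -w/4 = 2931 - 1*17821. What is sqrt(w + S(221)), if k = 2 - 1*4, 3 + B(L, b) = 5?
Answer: 2*sqrt(14889) ≈ 244.04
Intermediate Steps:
B(L, b) = 2 (B(L, b) = -3 + 5 = 2)
k = -2 (k = 2 - 4 = -2)
w = 59560 (w = -4*(2931 - 1*17821) = -4*(2931 - 17821) = -4*(-14890) = 59560)
S(u) = -4 (S(u) = -2*2 = -4)
sqrt(w + S(221)) = sqrt(59560 - 4) = sqrt(59556) = 2*sqrt(14889)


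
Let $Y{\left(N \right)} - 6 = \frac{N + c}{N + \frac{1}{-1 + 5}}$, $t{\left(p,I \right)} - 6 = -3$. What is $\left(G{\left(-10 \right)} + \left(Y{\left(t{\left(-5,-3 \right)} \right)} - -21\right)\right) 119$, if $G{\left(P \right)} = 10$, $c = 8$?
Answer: $\frac{62475}{13} \approx 4805.8$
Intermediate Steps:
$t{\left(p,I \right)} = 3$ ($t{\left(p,I \right)} = 6 - 3 = 3$)
$Y{\left(N \right)} = 6 + \frac{8 + N}{\frac{1}{4} + N}$ ($Y{\left(N \right)} = 6 + \frac{N + 8}{N + \frac{1}{-1 + 5}} = 6 + \frac{8 + N}{N + \frac{1}{4}} = 6 + \frac{8 + N}{\frac{1}{4} + N}$)
$\left(G{\left(-10 \right)} + \left(Y{\left(t{\left(-5,-3 \right)} \right)} - -21\right)\right) 119 = \left(10 + \left(\frac{2 \left(19 + 14 \cdot 3\right)}{1 + 4 \cdot 3} - -21\right)\right) 119 = \left(10 + \left(\frac{2 \left(19 + 42\right)}{1 + 12} + 21\right)\right) 119 = \left(10 + \left(2 \cdot \frac{1}{13} \cdot 61 + 21\right)\right) 119 = \left(10 + \left(\frac{122}{13} + 21\right)\right) 119 = \left(10 + \frac{395}{13}\right) 119 = \frac{525}{13} \cdot 119 = \frac{62475}{13}$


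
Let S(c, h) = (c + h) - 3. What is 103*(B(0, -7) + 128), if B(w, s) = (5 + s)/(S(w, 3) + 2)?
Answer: 13081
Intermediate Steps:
S(c, h) = -3 + c + h
B(w, s) = (5 + s)/(2 + w) (B(w, s) = (5 + s)/((-3 + w + 3) + 2) = (5 + s)/(w + 2) = (5 + s)/(2 + w))
103*(B(0, -7) + 128) = 103*((5 - 7)/(2 + 0) + 128) = 103*(-2/2 + 128) = 103*((1/2)*(-2) + 128) = 103*(-1 + 128) = 103*127 = 13081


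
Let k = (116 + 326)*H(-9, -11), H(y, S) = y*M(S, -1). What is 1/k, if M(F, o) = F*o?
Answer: -1/43758 ≈ -2.2853e-5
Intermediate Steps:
H(y, S) = -S*y (H(y, S) = y*(S*(-1)) = y*(-S) = -S*y)
k = -43758 (k = (116 + 326)*(-1*(-11)*(-9)) = 442*(-99) = -43758)
1/k = 1/(-43758) = -1/43758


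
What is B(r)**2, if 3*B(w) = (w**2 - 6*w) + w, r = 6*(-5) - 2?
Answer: 1401856/9 ≈ 1.5576e+5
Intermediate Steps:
r = -32 (r = -30 - 2 = -32)
B(w) = -5*w/3 + w**2/3 (B(w) = ((w**2 - 6*w) + w)/3 = (w**2 - 5*w)/3 = -5*w/3 + w**2/3)
B(r)**2 = ((1/3)*(-32)*(-5 - 32))**2 = ((1/3)*(-32)*(-37))**2 = (1184/3)**2 = 1401856/9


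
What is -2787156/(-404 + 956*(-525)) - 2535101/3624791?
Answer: 2207366652923/455186754616 ≈ 4.8494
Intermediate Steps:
-2787156/(-404 + 956*(-525)) - 2535101/3624791 = -2787156/(-404 - 501900) - 2535101*1/3624791 = -2787156/(-502304) - 2535101/3624791 = -2787156*(-1/502304) - 2535101/3624791 = 696789/125576 - 2535101/3624791 = 2207366652923/455186754616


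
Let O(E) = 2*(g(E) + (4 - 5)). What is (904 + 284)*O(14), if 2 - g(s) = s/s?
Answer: 0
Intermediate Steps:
g(s) = 1 (g(s) = 2 - s/s = 2 - 1*1 = 2 - 1 = 1)
O(E) = 0 (O(E) = 2*(1 + (4 - 5)) = 2*(1 - 1) = 2*0 = 0)
(904 + 284)*O(14) = (904 + 284)*0 = 1188*0 = 0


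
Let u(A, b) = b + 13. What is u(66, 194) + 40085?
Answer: 40292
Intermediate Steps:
u(A, b) = 13 + b
u(66, 194) + 40085 = (13 + 194) + 40085 = 207 + 40085 = 40292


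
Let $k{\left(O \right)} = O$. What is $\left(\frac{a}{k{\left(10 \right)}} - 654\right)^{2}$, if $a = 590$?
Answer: $354025$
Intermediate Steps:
$\left(\frac{a}{k{\left(10 \right)}} - 654\right)^{2} = \left(\frac{590}{10} - 654\right)^{2} = \left(590 \cdot \frac{1}{10} - 654\right)^{2} = \left(59 - 654\right)^{2} = \left(-595\right)^{2} = 354025$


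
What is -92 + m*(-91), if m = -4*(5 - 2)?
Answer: 1000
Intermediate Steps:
m = -12 (m = -4*3 = -12)
-92 + m*(-91) = -92 - 12*(-91) = -92 + 1092 = 1000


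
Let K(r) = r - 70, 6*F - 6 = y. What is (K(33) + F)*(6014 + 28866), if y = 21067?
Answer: 363641440/3 ≈ 1.2121e+8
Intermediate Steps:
F = 21073/6 (F = 1 + (⅙)*21067 = 1 + 21067/6 = 21073/6 ≈ 3512.2)
K(r) = -70 + r
(K(33) + F)*(6014 + 28866) = ((-70 + 33) + 21073/6)*(6014 + 28866) = (-37 + 21073/6)*34880 = (20851/6)*34880 = 363641440/3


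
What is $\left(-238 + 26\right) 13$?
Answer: $-2756$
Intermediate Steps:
$\left(-238 + 26\right) 13 = \left(-212\right) 13 = -2756$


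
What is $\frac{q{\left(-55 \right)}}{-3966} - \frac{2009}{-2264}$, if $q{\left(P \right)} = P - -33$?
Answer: $\frac{4008751}{4489512} \approx 0.89291$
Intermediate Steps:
$q{\left(P \right)} = 33 + P$ ($q{\left(P \right)} = P + 33 = 33 + P$)
$\frac{q{\left(-55 \right)}}{-3966} - \frac{2009}{-2264} = \frac{33 - 55}{-3966} - \frac{2009}{-2264} = \left(-22\right) \left(- \frac{1}{3966}\right) - - \frac{2009}{2264} = \frac{11}{1983} + \frac{2009}{2264} = \frac{4008751}{4489512}$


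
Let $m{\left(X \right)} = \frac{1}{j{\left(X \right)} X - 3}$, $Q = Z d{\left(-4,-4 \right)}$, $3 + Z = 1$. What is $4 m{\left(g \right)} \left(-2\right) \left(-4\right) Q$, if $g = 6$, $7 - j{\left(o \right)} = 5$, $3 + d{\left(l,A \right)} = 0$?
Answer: $\frac{64}{3} \approx 21.333$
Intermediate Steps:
$Z = -2$ ($Z = -3 + 1 = -2$)
$d{\left(l,A \right)} = -3$ ($d{\left(l,A \right)} = -3 + 0 = -3$)
$j{\left(o \right)} = 2$ ($j{\left(o \right)} = 7 - 5 = 2$)
$Q = 6$ ($Q = \left(-2\right) \left(-3\right) = 6$)
$m{\left(X \right)} = \frac{1}{-3 + 2 X}$ ($m{\left(X \right)} = \frac{1}{2 X - 3} = \frac{1}{-3 + 2 X}$)
$4 m{\left(g \right)} \left(-2\right) \left(-4\right) Q = 4 \frac{1}{-3 + 2 \cdot 6} \left(-2\right) \left(-4\right) 6 = 4 \frac{1}{-3 + 12} \left(-2\right) \left(-4\right) 6 = 4 \cdot \frac{1}{9} \left(-2\right) \left(-4\right) 6 = 4 \left(\left(- \frac{2}{9}\right) \left(-4\right)\right) 6 = 4 \cdot \frac{8}{9} \cdot 6 = \frac{32}{9} \cdot 6 = \frac{64}{3}$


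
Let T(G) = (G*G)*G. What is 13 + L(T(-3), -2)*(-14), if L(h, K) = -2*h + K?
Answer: -715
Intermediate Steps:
T(G) = G³ (T(G) = G²*G = G³)
L(h, K) = K - 2*h
13 + L(T(-3), -2)*(-14) = 13 + (-2 - 2*(-3)³)*(-14) = 13 + (-2 - 2*(-27))*(-14) = 13 + (-2 + 54)*(-14) = 13 + 52*(-14) = 13 - 728 = -715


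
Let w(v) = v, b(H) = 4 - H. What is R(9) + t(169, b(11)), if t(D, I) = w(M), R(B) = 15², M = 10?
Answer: 235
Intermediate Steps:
R(B) = 225
t(D, I) = 10
R(9) + t(169, b(11)) = 225 + 10 = 235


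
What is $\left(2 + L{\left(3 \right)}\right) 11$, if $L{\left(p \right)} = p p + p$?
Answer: $154$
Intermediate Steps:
$L{\left(p \right)} = p + p^{2}$ ($L{\left(p \right)} = p^{2} + p = p + p^{2}$)
$\left(2 + L{\left(3 \right)}\right) 11 = \left(2 + 3 \left(1 + 3\right)\right) 11 = \left(2 + 3 \cdot 4\right) 11 = \left(2 + 12\right) 11 = 14 \cdot 11 = 154$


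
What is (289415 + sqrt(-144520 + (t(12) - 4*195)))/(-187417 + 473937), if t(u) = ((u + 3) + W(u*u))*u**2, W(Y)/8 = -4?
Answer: 57883/57304 + I*sqrt(36937)/143260 ≈ 1.0101 + 0.0013415*I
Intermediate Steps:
W(Y) = -32 (W(Y) = 8*(-4) = -32)
t(u) = u**2*(-29 + u) (t(u) = ((u + 3) - 32)*u**2 = ((3 + u) - 32)*u**2 = (-29 + u)*u**2 = u**2*(-29 + u))
(289415 + sqrt(-144520 + (t(12) - 4*195)))/(-187417 + 473937) = (289415 + sqrt(-144520 + (12**2*(-29 + 12) - 4*195)))/(-187417 + 473937) = (289415 + sqrt(-144520 + (144*(-17) - 780)))/286520 = (289415 + sqrt(-144520 + (-2448 - 780)))*(1/286520) = (289415 + sqrt(-144520 - 3228))*(1/286520) = (289415 + sqrt(-147748))*(1/286520) = (289415 + 2*I*sqrt(36937))*(1/286520) = 57883/57304 + I*sqrt(36937)/143260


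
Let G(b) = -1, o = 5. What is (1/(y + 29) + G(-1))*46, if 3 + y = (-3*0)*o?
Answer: -575/13 ≈ -44.231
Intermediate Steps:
y = -3 (y = -3 - 3*0*5 = -3 + 0*5 = -3 + 0 = -3)
(1/(y + 29) + G(-1))*46 = (1/(-3 + 29) - 1)*46 = (1/26 - 1)*46 = -25/26*46 = -575/13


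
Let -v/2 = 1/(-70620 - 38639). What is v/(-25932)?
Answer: -1/1416652194 ≈ -7.0589e-10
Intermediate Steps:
v = 2/109259 (v = -2/(-70620 - 38639) = -2/(-109259) = -2*(-1/109259) = 2/109259 ≈ 1.8305e-5)
v/(-25932) = (2/109259)/(-25932) = (2/109259)*(-1/25932) = -1/1416652194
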